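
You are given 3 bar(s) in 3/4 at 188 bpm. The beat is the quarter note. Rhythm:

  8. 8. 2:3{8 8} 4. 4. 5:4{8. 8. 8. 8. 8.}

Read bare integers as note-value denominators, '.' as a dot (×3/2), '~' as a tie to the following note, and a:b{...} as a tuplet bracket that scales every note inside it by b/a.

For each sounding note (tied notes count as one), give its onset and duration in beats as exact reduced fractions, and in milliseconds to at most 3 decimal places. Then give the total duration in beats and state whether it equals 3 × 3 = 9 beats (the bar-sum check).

1) 0.0ms=0b +239.362ms=3/4b
2) 239.362ms=3/4b +239.362ms=3/4b
3) 478.723ms=3/2b +239.362ms=3/4b
4) 718.085ms=9/4b +239.362ms=3/4b
5) 957.447ms=3b +478.723ms=3/2b
6) 1436.17ms=9/2b +478.723ms=3/2b
7) 1914.894ms=6b +191.489ms=3/5b
8) 2106.383ms=33/5b +191.489ms=3/5b
9) 2297.872ms=36/5b +191.489ms=3/5b
10) 2489.362ms=39/5b +191.489ms=3/5b
11) 2680.851ms=42/5b +191.489ms=3/5b
Σ=9b of 9 (188bpm 3/4) — PASS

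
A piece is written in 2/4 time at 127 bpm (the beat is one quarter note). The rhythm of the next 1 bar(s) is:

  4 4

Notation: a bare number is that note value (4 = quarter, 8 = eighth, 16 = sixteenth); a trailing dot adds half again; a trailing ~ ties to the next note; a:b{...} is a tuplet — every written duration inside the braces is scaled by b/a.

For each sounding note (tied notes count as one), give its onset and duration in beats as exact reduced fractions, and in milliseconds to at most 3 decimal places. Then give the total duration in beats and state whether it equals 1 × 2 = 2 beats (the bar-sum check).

1) 0.0ms=0b +472.441ms=1b
2) 472.441ms=1b +472.441ms=1b
Σ=2b of 2 (127bpm 2/4) — PASS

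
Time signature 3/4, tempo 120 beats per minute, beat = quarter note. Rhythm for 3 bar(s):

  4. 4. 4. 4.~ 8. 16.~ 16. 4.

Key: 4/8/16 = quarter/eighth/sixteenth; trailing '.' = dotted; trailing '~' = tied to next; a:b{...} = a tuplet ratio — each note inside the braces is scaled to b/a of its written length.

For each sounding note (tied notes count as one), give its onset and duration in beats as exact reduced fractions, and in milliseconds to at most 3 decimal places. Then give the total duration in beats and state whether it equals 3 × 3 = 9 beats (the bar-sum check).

1) 0.0ms=0b +750.0ms=3/2b
2) 750.0ms=3/2b +750.0ms=3/2b
3) 1500.0ms=3b +750.0ms=3/2b
4) 2250.0ms=9/2b +1125.0ms=9/4b
5) 3375.0ms=27/4b +375.0ms=3/4b
6) 3750.0ms=15/2b +750.0ms=3/2b
Σ=9b of 9 (120bpm 3/4) — PASS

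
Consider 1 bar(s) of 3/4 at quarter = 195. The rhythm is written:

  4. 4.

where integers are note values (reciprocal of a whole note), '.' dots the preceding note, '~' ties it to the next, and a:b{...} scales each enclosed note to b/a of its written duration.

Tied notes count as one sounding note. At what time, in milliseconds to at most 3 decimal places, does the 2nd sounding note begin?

note 2 onset = 3/2b = 461.538ms

1. 0.0ms @ 0 + 461.538ms (3/2)
2. 461.538ms @ 3/2 + 461.538ms (3/2)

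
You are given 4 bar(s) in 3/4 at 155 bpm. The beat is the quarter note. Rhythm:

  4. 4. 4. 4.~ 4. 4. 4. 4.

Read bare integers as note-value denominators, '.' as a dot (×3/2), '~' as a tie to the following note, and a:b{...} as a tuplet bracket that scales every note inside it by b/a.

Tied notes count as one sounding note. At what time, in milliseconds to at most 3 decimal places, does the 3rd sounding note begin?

1. 0.0ms @ 0 + 580.645ms (3/2)
2. 580.645ms @ 3/2 + 580.645ms (3/2)
3. 1161.29ms @ 3 + 580.645ms (3/2)
4. 1741.935ms @ 9/2 + 1161.29ms (3)
5. 2903.226ms @ 15/2 + 580.645ms (3/2)
6. 3483.871ms @ 9 + 580.645ms (3/2)
7. 4064.516ms @ 21/2 + 580.645ms (3/2)

note 3 onset = 3b = 1161.29ms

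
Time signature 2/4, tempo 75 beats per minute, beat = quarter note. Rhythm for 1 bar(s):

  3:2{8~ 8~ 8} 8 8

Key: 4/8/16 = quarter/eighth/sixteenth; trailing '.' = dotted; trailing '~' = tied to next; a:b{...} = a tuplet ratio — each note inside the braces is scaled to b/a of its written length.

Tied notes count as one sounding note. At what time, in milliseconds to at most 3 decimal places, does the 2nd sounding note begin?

1. 0.0ms @ 0 + 800.0ms (1)
2. 800.0ms @ 1 + 400.0ms (1/2)
3. 1200.0ms @ 3/2 + 400.0ms (1/2)

note 2 onset = 1b = 800.0ms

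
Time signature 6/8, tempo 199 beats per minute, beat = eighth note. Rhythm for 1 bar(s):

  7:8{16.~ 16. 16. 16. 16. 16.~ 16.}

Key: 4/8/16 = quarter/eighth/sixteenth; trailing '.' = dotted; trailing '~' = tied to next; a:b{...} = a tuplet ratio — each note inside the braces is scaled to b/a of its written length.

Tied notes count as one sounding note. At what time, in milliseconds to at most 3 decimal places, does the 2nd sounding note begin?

1. 0.0ms @ 0 + 516.87ms (12/7)
2. 516.87ms @ 12/7 + 258.435ms (6/7)
3. 775.305ms @ 18/7 + 258.435ms (6/7)
4. 1033.74ms @ 24/7 + 258.435ms (6/7)
5. 1292.175ms @ 30/7 + 516.87ms (12/7)

note 2 onset = 12/7b = 516.87ms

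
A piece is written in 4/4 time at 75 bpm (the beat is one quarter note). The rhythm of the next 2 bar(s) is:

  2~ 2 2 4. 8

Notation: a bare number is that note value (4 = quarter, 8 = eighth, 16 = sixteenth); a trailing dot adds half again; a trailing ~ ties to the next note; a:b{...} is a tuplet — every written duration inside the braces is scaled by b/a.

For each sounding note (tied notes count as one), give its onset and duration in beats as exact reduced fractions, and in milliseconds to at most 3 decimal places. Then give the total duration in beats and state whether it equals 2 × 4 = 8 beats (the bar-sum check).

1) 0.0ms=0b +3200.0ms=4b
2) 3200.0ms=4b +1600.0ms=2b
3) 4800.0ms=6b +1200.0ms=3/2b
4) 6000.0ms=15/2b +400.0ms=1/2b
Σ=8b of 8 (75bpm 4/4) — PASS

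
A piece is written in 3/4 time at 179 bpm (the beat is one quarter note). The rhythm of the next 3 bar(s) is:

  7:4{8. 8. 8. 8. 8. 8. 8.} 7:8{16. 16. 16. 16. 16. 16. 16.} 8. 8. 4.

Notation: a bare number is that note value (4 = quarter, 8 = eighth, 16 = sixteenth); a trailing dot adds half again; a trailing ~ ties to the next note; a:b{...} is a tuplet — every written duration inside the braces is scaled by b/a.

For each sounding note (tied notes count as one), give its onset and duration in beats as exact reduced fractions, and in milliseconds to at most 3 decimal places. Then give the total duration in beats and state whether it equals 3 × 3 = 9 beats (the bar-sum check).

1) 0.0ms=0b +143.655ms=3/7b
2) 143.655ms=3/7b +143.655ms=3/7b
3) 287.31ms=6/7b +143.655ms=3/7b
4) 430.966ms=9/7b +143.655ms=3/7b
5) 574.621ms=12/7b +143.655ms=3/7b
6) 718.276ms=15/7b +143.655ms=3/7b
7) 861.931ms=18/7b +143.655ms=3/7b
8) 1005.587ms=3b +143.655ms=3/7b
9) 1149.242ms=24/7b +143.655ms=3/7b
10) 1292.897ms=27/7b +143.655ms=3/7b
11) 1436.552ms=30/7b +143.655ms=3/7b
12) 1580.208ms=33/7b +143.655ms=3/7b
13) 1723.863ms=36/7b +143.655ms=3/7b
14) 1867.518ms=39/7b +143.655ms=3/7b
15) 2011.173ms=6b +251.397ms=3/4b
16) 2262.57ms=27/4b +251.397ms=3/4b
17) 2513.966ms=15/2b +502.793ms=3/2b
Σ=9b of 9 (179bpm 3/4) — PASS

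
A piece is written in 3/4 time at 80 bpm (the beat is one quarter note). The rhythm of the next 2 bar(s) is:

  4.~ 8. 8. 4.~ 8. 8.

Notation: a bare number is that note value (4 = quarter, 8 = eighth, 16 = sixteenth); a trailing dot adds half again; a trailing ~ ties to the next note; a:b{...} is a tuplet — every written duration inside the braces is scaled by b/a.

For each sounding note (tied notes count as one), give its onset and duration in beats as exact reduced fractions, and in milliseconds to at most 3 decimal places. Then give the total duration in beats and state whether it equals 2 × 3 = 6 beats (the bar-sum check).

1) 0.0ms=0b +1687.5ms=9/4b
2) 1687.5ms=9/4b +562.5ms=3/4b
3) 2250.0ms=3b +1687.5ms=9/4b
4) 3937.5ms=21/4b +562.5ms=3/4b
Σ=6b of 6 (80bpm 3/4) — PASS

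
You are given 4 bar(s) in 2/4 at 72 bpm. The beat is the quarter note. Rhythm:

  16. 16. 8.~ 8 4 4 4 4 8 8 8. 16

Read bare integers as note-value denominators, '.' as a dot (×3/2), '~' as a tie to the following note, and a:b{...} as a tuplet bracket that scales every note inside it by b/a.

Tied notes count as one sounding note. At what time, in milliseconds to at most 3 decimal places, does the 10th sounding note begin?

note 10 onset = 7b = 5833.333ms

1. 0.0ms @ 0 + 312.5ms (3/8)
2. 312.5ms @ 3/8 + 312.5ms (3/8)
3. 625.0ms @ 3/4 + 1041.667ms (5/4)
4. 1666.667ms @ 2 + 833.333ms (1)
5. 2500.0ms @ 3 + 833.333ms (1)
6. 3333.333ms @ 4 + 833.333ms (1)
7. 4166.667ms @ 5 + 833.333ms (1)
8. 5000.0ms @ 6 + 416.667ms (1/2)
9. 5416.667ms @ 13/2 + 416.667ms (1/2)
10. 5833.333ms @ 7 + 625.0ms (3/4)
11. 6458.333ms @ 31/4 + 208.333ms (1/4)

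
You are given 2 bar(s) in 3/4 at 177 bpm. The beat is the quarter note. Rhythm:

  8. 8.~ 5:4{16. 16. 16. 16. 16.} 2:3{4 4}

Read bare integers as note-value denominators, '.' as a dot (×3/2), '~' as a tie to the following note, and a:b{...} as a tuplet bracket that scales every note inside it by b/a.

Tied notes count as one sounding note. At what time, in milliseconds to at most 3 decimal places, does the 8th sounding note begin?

note 8 onset = 9/2b = 1525.424ms

1. 0.0ms @ 0 + 254.237ms (3/4)
2. 254.237ms @ 3/4 + 355.932ms (21/20)
3. 610.169ms @ 9/5 + 101.695ms (3/10)
4. 711.864ms @ 21/10 + 101.695ms (3/10)
5. 813.559ms @ 12/5 + 101.695ms (3/10)
6. 915.254ms @ 27/10 + 101.695ms (3/10)
7. 1016.949ms @ 3 + 508.475ms (3/2)
8. 1525.424ms @ 9/2 + 508.475ms (3/2)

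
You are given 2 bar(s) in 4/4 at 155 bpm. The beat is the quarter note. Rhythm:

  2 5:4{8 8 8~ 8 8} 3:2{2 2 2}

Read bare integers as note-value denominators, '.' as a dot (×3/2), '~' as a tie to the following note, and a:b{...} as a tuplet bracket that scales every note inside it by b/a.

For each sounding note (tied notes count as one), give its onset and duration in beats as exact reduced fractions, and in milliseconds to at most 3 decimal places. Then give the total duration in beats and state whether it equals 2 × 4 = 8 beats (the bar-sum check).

1) 0.0ms=0b +774.194ms=2b
2) 774.194ms=2b +154.839ms=2/5b
3) 929.032ms=12/5b +154.839ms=2/5b
4) 1083.871ms=14/5b +309.677ms=4/5b
5) 1393.548ms=18/5b +154.839ms=2/5b
6) 1548.387ms=4b +516.129ms=4/3b
7) 2064.516ms=16/3b +516.129ms=4/3b
8) 2580.645ms=20/3b +516.129ms=4/3b
Σ=8b of 8 (155bpm 4/4) — PASS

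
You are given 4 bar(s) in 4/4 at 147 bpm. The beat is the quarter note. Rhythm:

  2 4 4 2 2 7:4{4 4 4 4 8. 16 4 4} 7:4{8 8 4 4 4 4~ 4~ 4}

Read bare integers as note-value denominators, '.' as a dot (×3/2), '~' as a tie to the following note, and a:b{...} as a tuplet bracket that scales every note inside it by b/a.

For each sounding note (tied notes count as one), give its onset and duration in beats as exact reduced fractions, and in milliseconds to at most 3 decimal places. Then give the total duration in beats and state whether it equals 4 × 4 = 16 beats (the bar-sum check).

1) 0.0ms=0b +816.327ms=2b
2) 816.327ms=2b +408.163ms=1b
3) 1224.49ms=3b +408.163ms=1b
4) 1632.653ms=4b +816.327ms=2b
5) 2448.98ms=6b +816.327ms=2b
6) 3265.306ms=8b +233.236ms=4/7b
7) 3498.542ms=60/7b +233.236ms=4/7b
8) 3731.778ms=64/7b +233.236ms=4/7b
9) 3965.015ms=68/7b +233.236ms=4/7b
10) 4198.251ms=72/7b +174.927ms=3/7b
11) 4373.178ms=75/7b +58.309ms=1/7b
12) 4431.487ms=76/7b +233.236ms=4/7b
13) 4664.723ms=80/7b +233.236ms=4/7b
14) 4897.959ms=12b +116.618ms=2/7b
15) 5014.577ms=86/7b +116.618ms=2/7b
16) 5131.195ms=88/7b +233.236ms=4/7b
17) 5364.431ms=92/7b +233.236ms=4/7b
18) 5597.668ms=96/7b +233.236ms=4/7b
19) 5830.904ms=100/7b +699.708ms=12/7b
Σ=16b of 16 (147bpm 4/4) — PASS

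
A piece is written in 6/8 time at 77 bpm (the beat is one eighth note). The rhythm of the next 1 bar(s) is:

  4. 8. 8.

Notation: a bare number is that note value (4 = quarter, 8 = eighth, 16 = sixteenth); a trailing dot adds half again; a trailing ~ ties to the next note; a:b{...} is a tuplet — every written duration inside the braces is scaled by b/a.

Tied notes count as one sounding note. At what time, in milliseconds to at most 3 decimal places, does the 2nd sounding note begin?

note 2 onset = 3b = 2337.662ms

1. 0.0ms @ 0 + 2337.662ms (3)
2. 2337.662ms @ 3 + 1168.831ms (3/2)
3. 3506.494ms @ 9/2 + 1168.831ms (3/2)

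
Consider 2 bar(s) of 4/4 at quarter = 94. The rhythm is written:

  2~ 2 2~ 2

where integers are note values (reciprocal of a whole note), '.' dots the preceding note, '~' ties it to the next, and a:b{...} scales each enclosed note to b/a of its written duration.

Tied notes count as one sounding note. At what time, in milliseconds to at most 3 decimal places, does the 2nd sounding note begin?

note 2 onset = 4b = 2553.191ms

1. 0.0ms @ 0 + 2553.191ms (4)
2. 2553.191ms @ 4 + 2553.191ms (4)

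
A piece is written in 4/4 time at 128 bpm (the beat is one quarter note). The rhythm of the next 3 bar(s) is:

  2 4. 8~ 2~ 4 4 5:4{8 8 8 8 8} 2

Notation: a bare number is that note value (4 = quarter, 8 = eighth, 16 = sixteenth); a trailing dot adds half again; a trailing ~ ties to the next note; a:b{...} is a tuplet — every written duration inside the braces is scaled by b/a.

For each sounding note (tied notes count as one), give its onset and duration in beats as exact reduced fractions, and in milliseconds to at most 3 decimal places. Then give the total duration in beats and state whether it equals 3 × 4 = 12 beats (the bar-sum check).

1) 0.0ms=0b +937.5ms=2b
2) 937.5ms=2b +703.125ms=3/2b
3) 1640.625ms=7/2b +1640.625ms=7/2b
4) 3281.25ms=7b +468.75ms=1b
5) 3750.0ms=8b +187.5ms=2/5b
6) 3937.5ms=42/5b +187.5ms=2/5b
7) 4125.0ms=44/5b +187.5ms=2/5b
8) 4312.5ms=46/5b +187.5ms=2/5b
9) 4500.0ms=48/5b +187.5ms=2/5b
10) 4687.5ms=10b +937.5ms=2b
Σ=12b of 12 (128bpm 4/4) — PASS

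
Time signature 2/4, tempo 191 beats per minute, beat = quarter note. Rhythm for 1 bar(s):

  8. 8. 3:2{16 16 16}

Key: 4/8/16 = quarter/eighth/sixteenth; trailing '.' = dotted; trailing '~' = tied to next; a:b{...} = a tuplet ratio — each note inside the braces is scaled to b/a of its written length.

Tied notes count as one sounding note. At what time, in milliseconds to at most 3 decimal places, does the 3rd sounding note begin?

note 3 onset = 3/2b = 471.204ms

1. 0.0ms @ 0 + 235.602ms (3/4)
2. 235.602ms @ 3/4 + 235.602ms (3/4)
3. 471.204ms @ 3/2 + 52.356ms (1/6)
4. 523.56ms @ 5/3 + 52.356ms (1/6)
5. 575.916ms @ 11/6 + 52.356ms (1/6)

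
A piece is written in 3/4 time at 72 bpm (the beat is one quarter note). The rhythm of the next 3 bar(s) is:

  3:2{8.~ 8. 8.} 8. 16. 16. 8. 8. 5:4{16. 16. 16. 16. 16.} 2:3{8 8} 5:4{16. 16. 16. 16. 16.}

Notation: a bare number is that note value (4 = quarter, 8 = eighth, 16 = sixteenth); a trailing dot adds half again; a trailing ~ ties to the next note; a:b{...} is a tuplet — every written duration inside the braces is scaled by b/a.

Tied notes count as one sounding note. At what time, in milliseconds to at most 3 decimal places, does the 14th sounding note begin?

1. 0.0ms @ 0 + 833.333ms (1)
2. 833.333ms @ 1 + 416.667ms (1/2)
3. 1250.0ms @ 3/2 + 625.0ms (3/4)
4. 1875.0ms @ 9/4 + 312.5ms (3/8)
5. 2187.5ms @ 21/8 + 312.5ms (3/8)
6. 2500.0ms @ 3 + 625.0ms (3/4)
7. 3125.0ms @ 15/4 + 625.0ms (3/4)
8. 3750.0ms @ 9/2 + 250.0ms (3/10)
9. 4000.0ms @ 24/5 + 250.0ms (3/10)
10. 4250.0ms @ 51/10 + 250.0ms (3/10)
11. 4500.0ms @ 27/5 + 250.0ms (3/10)
12. 4750.0ms @ 57/10 + 250.0ms (3/10)
13. 5000.0ms @ 6 + 625.0ms (3/4)
14. 5625.0ms @ 27/4 + 625.0ms (3/4)
15. 6250.0ms @ 15/2 + 250.0ms (3/10)
16. 6500.0ms @ 39/5 + 250.0ms (3/10)
17. 6750.0ms @ 81/10 + 250.0ms (3/10)
18. 7000.0ms @ 42/5 + 250.0ms (3/10)
19. 7250.0ms @ 87/10 + 250.0ms (3/10)

note 14 onset = 27/4b = 5625.0ms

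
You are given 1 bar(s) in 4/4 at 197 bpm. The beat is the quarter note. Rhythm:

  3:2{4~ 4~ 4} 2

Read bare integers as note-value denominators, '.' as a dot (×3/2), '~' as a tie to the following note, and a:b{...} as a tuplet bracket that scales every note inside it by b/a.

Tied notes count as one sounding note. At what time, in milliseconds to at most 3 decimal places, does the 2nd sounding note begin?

1. 0.0ms @ 0 + 609.137ms (2)
2. 609.137ms @ 2 + 609.137ms (2)

note 2 onset = 2b = 609.137ms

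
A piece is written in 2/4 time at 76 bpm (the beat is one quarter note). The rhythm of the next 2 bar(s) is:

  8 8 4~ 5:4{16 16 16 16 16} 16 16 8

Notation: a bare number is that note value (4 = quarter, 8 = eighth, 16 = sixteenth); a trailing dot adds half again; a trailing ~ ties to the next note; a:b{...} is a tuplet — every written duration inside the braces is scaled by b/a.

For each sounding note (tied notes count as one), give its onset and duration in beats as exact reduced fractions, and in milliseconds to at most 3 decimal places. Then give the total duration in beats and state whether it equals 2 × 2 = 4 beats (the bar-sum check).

1) 0.0ms=0b +394.737ms=1/2b
2) 394.737ms=1/2b +394.737ms=1/2b
3) 789.474ms=1b +947.368ms=6/5b
4) 1736.842ms=11/5b +157.895ms=1/5b
5) 1894.737ms=12/5b +157.895ms=1/5b
6) 2052.632ms=13/5b +157.895ms=1/5b
7) 2210.526ms=14/5b +157.895ms=1/5b
8) 2368.421ms=3b +197.368ms=1/4b
9) 2565.789ms=13/4b +197.368ms=1/4b
10) 2763.158ms=7/2b +394.737ms=1/2b
Σ=4b of 4 (76bpm 2/4) — PASS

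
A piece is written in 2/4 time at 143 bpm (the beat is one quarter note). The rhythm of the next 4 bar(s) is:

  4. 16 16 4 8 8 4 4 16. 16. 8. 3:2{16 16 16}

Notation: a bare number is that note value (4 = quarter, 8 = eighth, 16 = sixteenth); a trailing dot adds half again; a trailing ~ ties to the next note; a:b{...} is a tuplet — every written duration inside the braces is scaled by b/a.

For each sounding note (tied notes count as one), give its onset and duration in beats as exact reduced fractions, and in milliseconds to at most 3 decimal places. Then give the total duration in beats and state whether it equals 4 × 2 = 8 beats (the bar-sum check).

1) 0.0ms=0b +629.371ms=3/2b
2) 629.371ms=3/2b +104.895ms=1/4b
3) 734.266ms=7/4b +104.895ms=1/4b
4) 839.161ms=2b +419.58ms=1b
5) 1258.741ms=3b +209.79ms=1/2b
6) 1468.531ms=7/2b +209.79ms=1/2b
7) 1678.322ms=4b +419.58ms=1b
8) 2097.902ms=5b +419.58ms=1b
9) 2517.483ms=6b +157.343ms=3/8b
10) 2674.825ms=51/8b +157.343ms=3/8b
11) 2832.168ms=27/4b +314.685ms=3/4b
12) 3146.853ms=15/2b +69.93ms=1/6b
13) 3216.783ms=23/3b +69.93ms=1/6b
14) 3286.713ms=47/6b +69.93ms=1/6b
Σ=8b of 8 (143bpm 2/4) — PASS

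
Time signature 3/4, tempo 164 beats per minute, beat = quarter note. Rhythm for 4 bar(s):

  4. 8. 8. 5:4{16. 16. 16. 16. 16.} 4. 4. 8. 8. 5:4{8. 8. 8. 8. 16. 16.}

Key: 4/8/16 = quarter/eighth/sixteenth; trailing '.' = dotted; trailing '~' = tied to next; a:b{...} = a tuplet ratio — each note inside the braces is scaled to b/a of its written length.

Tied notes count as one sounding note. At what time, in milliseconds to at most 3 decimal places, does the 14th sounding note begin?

note 14 onset = 48/5b = 3512.195ms

1. 0.0ms @ 0 + 548.78ms (3/2)
2. 548.78ms @ 3/2 + 274.39ms (3/4)
3. 823.171ms @ 9/4 + 274.39ms (3/4)
4. 1097.561ms @ 3 + 109.756ms (3/10)
5. 1207.317ms @ 33/10 + 109.756ms (3/10)
6. 1317.073ms @ 18/5 + 109.756ms (3/10)
7. 1426.829ms @ 39/10 + 109.756ms (3/10)
8. 1536.585ms @ 21/5 + 109.756ms (3/10)
9. 1646.341ms @ 9/2 + 548.78ms (3/2)
10. 2195.122ms @ 6 + 548.78ms (3/2)
11. 2743.902ms @ 15/2 + 274.39ms (3/4)
12. 3018.293ms @ 33/4 + 274.39ms (3/4)
13. 3292.683ms @ 9 + 219.512ms (3/5)
14. 3512.195ms @ 48/5 + 219.512ms (3/5)
15. 3731.707ms @ 51/5 + 219.512ms (3/5)
16. 3951.22ms @ 54/5 + 219.512ms (3/5)
17. 4170.732ms @ 57/5 + 109.756ms (3/10)
18. 4280.488ms @ 117/10 + 109.756ms (3/10)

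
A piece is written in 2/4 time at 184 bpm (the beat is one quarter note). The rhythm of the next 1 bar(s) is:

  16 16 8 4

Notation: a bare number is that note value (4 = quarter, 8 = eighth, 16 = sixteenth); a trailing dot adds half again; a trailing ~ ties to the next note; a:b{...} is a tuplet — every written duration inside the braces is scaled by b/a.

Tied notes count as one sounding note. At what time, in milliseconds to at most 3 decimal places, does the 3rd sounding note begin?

note 3 onset = 1/2b = 163.043ms

1. 0.0ms @ 0 + 81.522ms (1/4)
2. 81.522ms @ 1/4 + 81.522ms (1/4)
3. 163.043ms @ 1/2 + 163.043ms (1/2)
4. 326.087ms @ 1 + 326.087ms (1)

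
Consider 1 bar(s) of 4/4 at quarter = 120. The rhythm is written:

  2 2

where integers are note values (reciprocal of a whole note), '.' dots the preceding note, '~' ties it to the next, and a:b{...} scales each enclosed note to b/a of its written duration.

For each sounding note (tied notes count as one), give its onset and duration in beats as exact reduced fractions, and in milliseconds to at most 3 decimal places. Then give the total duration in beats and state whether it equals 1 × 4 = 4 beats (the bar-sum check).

1) 0.0ms=0b +1000.0ms=2b
2) 1000.0ms=2b +1000.0ms=2b
Σ=4b of 4 (120bpm 4/4) — PASS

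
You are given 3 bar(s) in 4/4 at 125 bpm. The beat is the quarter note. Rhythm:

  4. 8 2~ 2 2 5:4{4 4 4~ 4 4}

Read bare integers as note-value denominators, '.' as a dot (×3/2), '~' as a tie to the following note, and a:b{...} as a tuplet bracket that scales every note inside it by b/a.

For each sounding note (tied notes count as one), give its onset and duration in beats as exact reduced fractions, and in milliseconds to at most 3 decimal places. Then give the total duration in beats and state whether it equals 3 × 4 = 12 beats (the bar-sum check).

1) 0.0ms=0b +720.0ms=3/2b
2) 720.0ms=3/2b +240.0ms=1/2b
3) 960.0ms=2b +1920.0ms=4b
4) 2880.0ms=6b +960.0ms=2b
5) 3840.0ms=8b +384.0ms=4/5b
6) 4224.0ms=44/5b +384.0ms=4/5b
7) 4608.0ms=48/5b +768.0ms=8/5b
8) 5376.0ms=56/5b +384.0ms=4/5b
Σ=12b of 12 (125bpm 4/4) — PASS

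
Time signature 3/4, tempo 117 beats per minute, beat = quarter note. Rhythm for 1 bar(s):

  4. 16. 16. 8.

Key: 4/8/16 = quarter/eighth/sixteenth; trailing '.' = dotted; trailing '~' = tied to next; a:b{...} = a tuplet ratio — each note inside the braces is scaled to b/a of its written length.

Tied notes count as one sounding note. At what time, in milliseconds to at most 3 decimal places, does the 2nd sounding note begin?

1. 0.0ms @ 0 + 769.231ms (3/2)
2. 769.231ms @ 3/2 + 192.308ms (3/8)
3. 961.538ms @ 15/8 + 192.308ms (3/8)
4. 1153.846ms @ 9/4 + 384.615ms (3/4)

note 2 onset = 3/2b = 769.231ms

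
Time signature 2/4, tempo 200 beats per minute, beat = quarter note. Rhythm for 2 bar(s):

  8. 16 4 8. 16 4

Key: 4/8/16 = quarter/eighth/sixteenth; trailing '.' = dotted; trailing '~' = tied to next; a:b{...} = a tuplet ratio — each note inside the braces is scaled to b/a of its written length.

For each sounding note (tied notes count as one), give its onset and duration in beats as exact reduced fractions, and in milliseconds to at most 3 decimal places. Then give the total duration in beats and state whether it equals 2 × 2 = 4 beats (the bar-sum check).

1) 0.0ms=0b +225.0ms=3/4b
2) 225.0ms=3/4b +75.0ms=1/4b
3) 300.0ms=1b +300.0ms=1b
4) 600.0ms=2b +225.0ms=3/4b
5) 825.0ms=11/4b +75.0ms=1/4b
6) 900.0ms=3b +300.0ms=1b
Σ=4b of 4 (200bpm 2/4) — PASS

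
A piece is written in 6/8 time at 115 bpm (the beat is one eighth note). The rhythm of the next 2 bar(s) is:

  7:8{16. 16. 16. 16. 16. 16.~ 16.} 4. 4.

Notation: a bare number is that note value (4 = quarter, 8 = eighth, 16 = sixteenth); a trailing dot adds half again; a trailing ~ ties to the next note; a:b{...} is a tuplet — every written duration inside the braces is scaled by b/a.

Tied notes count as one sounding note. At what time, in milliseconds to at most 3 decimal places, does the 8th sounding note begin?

note 8 onset = 9b = 4695.652ms

1. 0.0ms @ 0 + 447.205ms (6/7)
2. 447.205ms @ 6/7 + 447.205ms (6/7)
3. 894.41ms @ 12/7 + 447.205ms (6/7)
4. 1341.615ms @ 18/7 + 447.205ms (6/7)
5. 1788.82ms @ 24/7 + 447.205ms (6/7)
6. 2236.025ms @ 30/7 + 894.41ms (12/7)
7. 3130.435ms @ 6 + 1565.217ms (3)
8. 4695.652ms @ 9 + 1565.217ms (3)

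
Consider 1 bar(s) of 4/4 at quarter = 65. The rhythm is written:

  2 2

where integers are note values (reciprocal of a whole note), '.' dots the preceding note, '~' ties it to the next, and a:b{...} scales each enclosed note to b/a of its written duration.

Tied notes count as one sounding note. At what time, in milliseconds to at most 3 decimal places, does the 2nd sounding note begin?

note 2 onset = 2b = 1846.154ms

1. 0.0ms @ 0 + 1846.154ms (2)
2. 1846.154ms @ 2 + 1846.154ms (2)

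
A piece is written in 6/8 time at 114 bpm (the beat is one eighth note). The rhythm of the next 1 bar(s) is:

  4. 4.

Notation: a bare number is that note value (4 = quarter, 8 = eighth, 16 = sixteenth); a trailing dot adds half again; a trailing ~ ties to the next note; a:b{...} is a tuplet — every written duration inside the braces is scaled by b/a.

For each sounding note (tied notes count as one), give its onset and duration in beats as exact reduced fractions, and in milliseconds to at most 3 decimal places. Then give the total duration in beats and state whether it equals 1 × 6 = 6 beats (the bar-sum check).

1) 0.0ms=0b +1578.947ms=3b
2) 1578.947ms=3b +1578.947ms=3b
Σ=6b of 6 (114bpm 6/8) — PASS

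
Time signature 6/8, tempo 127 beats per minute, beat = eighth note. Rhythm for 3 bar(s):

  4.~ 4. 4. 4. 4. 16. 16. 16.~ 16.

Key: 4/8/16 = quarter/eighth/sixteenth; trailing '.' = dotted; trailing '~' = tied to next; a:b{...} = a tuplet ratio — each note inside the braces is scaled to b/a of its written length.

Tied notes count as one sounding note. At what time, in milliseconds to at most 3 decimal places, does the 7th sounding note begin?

note 7 onset = 33/2b = 7795.276ms

1. 0.0ms @ 0 + 2834.646ms (6)
2. 2834.646ms @ 6 + 1417.323ms (3)
3. 4251.969ms @ 9 + 1417.323ms (3)
4. 5669.291ms @ 12 + 1417.323ms (3)
5. 7086.614ms @ 15 + 354.331ms (3/4)
6. 7440.945ms @ 63/4 + 354.331ms (3/4)
7. 7795.276ms @ 33/2 + 708.661ms (3/2)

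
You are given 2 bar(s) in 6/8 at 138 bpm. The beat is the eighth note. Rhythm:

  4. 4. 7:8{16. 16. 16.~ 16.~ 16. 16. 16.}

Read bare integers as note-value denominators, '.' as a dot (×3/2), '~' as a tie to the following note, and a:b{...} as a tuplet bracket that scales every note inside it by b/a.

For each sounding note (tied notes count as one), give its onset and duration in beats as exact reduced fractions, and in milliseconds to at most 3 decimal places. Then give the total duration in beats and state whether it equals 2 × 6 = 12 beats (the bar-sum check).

1) 0.0ms=0b +1304.348ms=3b
2) 1304.348ms=3b +1304.348ms=3b
3) 2608.696ms=6b +372.671ms=6/7b
4) 2981.366ms=48/7b +372.671ms=6/7b
5) 3354.037ms=54/7b +1118.012ms=18/7b
6) 4472.05ms=72/7b +372.671ms=6/7b
7) 4844.72ms=78/7b +372.671ms=6/7b
Σ=12b of 12 (138bpm 6/8) — PASS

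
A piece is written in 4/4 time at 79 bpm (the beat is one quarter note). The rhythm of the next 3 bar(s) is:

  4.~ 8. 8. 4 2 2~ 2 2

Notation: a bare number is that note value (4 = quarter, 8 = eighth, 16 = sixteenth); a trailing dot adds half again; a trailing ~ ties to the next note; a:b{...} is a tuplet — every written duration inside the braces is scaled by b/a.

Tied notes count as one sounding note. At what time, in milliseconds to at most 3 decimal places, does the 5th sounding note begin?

1. 0.0ms @ 0 + 1708.861ms (9/4)
2. 1708.861ms @ 9/4 + 569.62ms (3/4)
3. 2278.481ms @ 3 + 759.494ms (1)
4. 3037.975ms @ 4 + 1518.987ms (2)
5. 4556.962ms @ 6 + 3037.975ms (4)
6. 7594.937ms @ 10 + 1518.987ms (2)

note 5 onset = 6b = 4556.962ms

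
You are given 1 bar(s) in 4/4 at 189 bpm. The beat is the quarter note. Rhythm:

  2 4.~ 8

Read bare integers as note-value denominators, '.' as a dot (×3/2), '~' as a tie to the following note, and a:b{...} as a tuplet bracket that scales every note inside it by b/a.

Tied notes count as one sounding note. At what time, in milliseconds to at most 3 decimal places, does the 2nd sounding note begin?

1. 0.0ms @ 0 + 634.921ms (2)
2. 634.921ms @ 2 + 634.921ms (2)

note 2 onset = 2b = 634.921ms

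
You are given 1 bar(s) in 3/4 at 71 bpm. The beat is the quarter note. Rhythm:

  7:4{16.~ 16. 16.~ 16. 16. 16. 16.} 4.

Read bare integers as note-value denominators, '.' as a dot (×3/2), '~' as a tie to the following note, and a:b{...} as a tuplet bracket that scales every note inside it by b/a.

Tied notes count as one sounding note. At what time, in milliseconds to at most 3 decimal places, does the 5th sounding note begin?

note 5 onset = 9/7b = 1086.519ms

1. 0.0ms @ 0 + 362.173ms (3/7)
2. 362.173ms @ 3/7 + 362.173ms (3/7)
3. 724.346ms @ 6/7 + 181.087ms (3/14)
4. 905.433ms @ 15/14 + 181.087ms (3/14)
5. 1086.519ms @ 9/7 + 181.087ms (3/14)
6. 1267.606ms @ 3/2 + 1267.606ms (3/2)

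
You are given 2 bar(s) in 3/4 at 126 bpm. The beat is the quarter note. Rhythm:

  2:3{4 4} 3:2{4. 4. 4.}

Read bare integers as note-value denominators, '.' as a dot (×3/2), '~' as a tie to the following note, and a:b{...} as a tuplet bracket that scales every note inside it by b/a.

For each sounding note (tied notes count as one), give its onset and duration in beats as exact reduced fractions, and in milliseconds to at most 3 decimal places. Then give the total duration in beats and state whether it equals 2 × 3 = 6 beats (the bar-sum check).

1) 0.0ms=0b +714.286ms=3/2b
2) 714.286ms=3/2b +714.286ms=3/2b
3) 1428.571ms=3b +476.19ms=1b
4) 1904.762ms=4b +476.19ms=1b
5) 2380.952ms=5b +476.19ms=1b
Σ=6b of 6 (126bpm 3/4) — PASS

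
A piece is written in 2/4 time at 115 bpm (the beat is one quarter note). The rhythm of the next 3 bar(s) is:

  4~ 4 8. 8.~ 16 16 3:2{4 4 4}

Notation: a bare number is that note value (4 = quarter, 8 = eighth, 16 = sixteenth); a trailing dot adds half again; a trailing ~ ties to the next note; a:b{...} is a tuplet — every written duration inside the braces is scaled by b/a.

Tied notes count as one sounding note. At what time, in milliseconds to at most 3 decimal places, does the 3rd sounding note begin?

1. 0.0ms @ 0 + 1043.478ms (2)
2. 1043.478ms @ 2 + 391.304ms (3/4)
3. 1434.783ms @ 11/4 + 521.739ms (1)
4. 1956.522ms @ 15/4 + 130.435ms (1/4)
5. 2086.957ms @ 4 + 347.826ms (2/3)
6. 2434.783ms @ 14/3 + 347.826ms (2/3)
7. 2782.609ms @ 16/3 + 347.826ms (2/3)

note 3 onset = 11/4b = 1434.783ms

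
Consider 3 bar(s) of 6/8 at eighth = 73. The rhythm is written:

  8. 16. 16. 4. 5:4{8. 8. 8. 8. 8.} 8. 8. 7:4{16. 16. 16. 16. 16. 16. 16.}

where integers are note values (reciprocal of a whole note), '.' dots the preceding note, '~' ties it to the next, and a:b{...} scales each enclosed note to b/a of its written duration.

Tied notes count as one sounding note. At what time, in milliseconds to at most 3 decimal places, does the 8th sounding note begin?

note 8 onset = 48/5b = 7890.411ms

1. 0.0ms @ 0 + 1232.877ms (3/2)
2. 1232.877ms @ 3/2 + 616.438ms (3/4)
3. 1849.315ms @ 9/4 + 616.438ms (3/4)
4. 2465.753ms @ 3 + 2465.753ms (3)
5. 4931.507ms @ 6 + 986.301ms (6/5)
6. 5917.808ms @ 36/5 + 986.301ms (6/5)
7. 6904.11ms @ 42/5 + 986.301ms (6/5)
8. 7890.411ms @ 48/5 + 986.301ms (6/5)
9. 8876.712ms @ 54/5 + 986.301ms (6/5)
10. 9863.014ms @ 12 + 1232.877ms (3/2)
11. 11095.89ms @ 27/2 + 1232.877ms (3/2)
12. 12328.767ms @ 15 + 352.25ms (3/7)
13. 12681.018ms @ 108/7 + 352.25ms (3/7)
14. 13033.268ms @ 111/7 + 352.25ms (3/7)
15. 13385.519ms @ 114/7 + 352.25ms (3/7)
16. 13737.769ms @ 117/7 + 352.25ms (3/7)
17. 14090.02ms @ 120/7 + 352.25ms (3/7)
18. 14442.27ms @ 123/7 + 352.25ms (3/7)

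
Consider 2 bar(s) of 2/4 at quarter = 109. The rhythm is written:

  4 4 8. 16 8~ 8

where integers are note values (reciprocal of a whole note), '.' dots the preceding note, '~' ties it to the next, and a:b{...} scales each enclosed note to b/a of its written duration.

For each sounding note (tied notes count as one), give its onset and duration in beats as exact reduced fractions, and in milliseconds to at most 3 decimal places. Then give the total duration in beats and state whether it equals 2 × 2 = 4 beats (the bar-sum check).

1) 0.0ms=0b +550.459ms=1b
2) 550.459ms=1b +550.459ms=1b
3) 1100.917ms=2b +412.844ms=3/4b
4) 1513.761ms=11/4b +137.615ms=1/4b
5) 1651.376ms=3b +550.459ms=1b
Σ=4b of 4 (109bpm 2/4) — PASS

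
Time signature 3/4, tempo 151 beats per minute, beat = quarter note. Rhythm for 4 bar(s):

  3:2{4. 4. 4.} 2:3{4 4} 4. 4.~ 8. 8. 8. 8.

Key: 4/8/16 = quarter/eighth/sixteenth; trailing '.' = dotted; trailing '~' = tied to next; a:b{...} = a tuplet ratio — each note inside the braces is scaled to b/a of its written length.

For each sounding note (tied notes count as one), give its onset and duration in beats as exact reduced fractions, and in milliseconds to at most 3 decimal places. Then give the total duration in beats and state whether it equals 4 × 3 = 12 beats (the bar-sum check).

1) 0.0ms=0b +397.351ms=1b
2) 397.351ms=1b +397.351ms=1b
3) 794.702ms=2b +397.351ms=1b
4) 1192.053ms=3b +596.026ms=3/2b
5) 1788.079ms=9/2b +596.026ms=3/2b
6) 2384.106ms=6b +596.026ms=3/2b
7) 2980.132ms=15/2b +894.04ms=9/4b
8) 3874.172ms=39/4b +298.013ms=3/4b
9) 4172.185ms=21/2b +298.013ms=3/4b
10) 4470.199ms=45/4b +298.013ms=3/4b
Σ=12b of 12 (151bpm 3/4) — PASS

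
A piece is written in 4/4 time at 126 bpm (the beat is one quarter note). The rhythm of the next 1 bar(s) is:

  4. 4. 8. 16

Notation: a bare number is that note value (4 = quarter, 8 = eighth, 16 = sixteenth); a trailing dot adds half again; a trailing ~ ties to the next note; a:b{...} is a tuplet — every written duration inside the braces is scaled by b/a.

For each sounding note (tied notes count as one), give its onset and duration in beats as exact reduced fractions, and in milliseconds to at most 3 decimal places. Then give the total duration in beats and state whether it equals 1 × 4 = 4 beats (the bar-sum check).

1) 0.0ms=0b +714.286ms=3/2b
2) 714.286ms=3/2b +714.286ms=3/2b
3) 1428.571ms=3b +357.143ms=3/4b
4) 1785.714ms=15/4b +119.048ms=1/4b
Σ=4b of 4 (126bpm 4/4) — PASS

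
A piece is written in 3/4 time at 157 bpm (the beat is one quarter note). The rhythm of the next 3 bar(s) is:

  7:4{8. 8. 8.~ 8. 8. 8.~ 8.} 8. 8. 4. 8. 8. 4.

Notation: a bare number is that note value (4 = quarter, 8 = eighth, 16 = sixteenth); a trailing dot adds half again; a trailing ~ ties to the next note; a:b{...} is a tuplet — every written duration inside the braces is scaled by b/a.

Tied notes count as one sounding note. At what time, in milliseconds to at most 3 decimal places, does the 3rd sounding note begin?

note 3 onset = 6/7b = 327.571ms

1. 0.0ms @ 0 + 163.785ms (3/7)
2. 163.785ms @ 3/7 + 163.785ms (3/7)
3. 327.571ms @ 6/7 + 327.571ms (6/7)
4. 655.141ms @ 12/7 + 163.785ms (3/7)
5. 818.926ms @ 15/7 + 327.571ms (6/7)
6. 1146.497ms @ 3 + 286.624ms (3/4)
7. 1433.121ms @ 15/4 + 286.624ms (3/4)
8. 1719.745ms @ 9/2 + 573.248ms (3/2)
9. 2292.994ms @ 6 + 286.624ms (3/4)
10. 2579.618ms @ 27/4 + 286.624ms (3/4)
11. 2866.242ms @ 15/2 + 573.248ms (3/2)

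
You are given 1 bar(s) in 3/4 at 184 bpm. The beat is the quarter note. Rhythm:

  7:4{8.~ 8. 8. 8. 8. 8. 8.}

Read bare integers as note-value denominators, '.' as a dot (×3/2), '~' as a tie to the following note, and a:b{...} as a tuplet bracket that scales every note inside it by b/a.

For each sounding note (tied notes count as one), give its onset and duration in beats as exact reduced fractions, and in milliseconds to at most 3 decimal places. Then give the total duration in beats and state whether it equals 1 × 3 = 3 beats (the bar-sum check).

1) 0.0ms=0b +279.503ms=6/7b
2) 279.503ms=6/7b +139.752ms=3/7b
3) 419.255ms=9/7b +139.752ms=3/7b
4) 559.006ms=12/7b +139.752ms=3/7b
5) 698.758ms=15/7b +139.752ms=3/7b
6) 838.509ms=18/7b +139.752ms=3/7b
Σ=3b of 3 (184bpm 3/4) — PASS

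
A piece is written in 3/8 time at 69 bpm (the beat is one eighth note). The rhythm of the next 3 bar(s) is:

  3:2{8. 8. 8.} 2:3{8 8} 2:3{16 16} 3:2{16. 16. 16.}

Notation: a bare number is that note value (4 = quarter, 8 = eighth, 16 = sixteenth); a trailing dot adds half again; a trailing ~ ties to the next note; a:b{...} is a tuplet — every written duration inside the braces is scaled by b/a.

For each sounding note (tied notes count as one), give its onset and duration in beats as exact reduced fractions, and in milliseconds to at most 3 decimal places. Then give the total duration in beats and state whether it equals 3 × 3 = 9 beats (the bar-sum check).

1) 0.0ms=0b +869.565ms=1b
2) 869.565ms=1b +869.565ms=1b
3) 1739.13ms=2b +869.565ms=1b
4) 2608.696ms=3b +1304.348ms=3/2b
5) 3913.043ms=9/2b +1304.348ms=3/2b
6) 5217.391ms=6b +652.174ms=3/4b
7) 5869.565ms=27/4b +652.174ms=3/4b
8) 6521.739ms=15/2b +434.783ms=1/2b
9) 6956.522ms=8b +434.783ms=1/2b
10) 7391.304ms=17/2b +434.783ms=1/2b
Σ=9b of 9 (69bpm 3/8) — PASS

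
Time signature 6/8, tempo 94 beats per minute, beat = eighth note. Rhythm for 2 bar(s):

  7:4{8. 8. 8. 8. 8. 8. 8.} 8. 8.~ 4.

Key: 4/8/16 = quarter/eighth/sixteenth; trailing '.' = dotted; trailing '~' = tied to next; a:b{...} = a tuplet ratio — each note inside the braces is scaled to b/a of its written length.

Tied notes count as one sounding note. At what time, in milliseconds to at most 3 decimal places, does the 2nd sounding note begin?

1. 0.0ms @ 0 + 547.112ms (6/7)
2. 547.112ms @ 6/7 + 547.112ms (6/7)
3. 1094.225ms @ 12/7 + 547.112ms (6/7)
4. 1641.337ms @ 18/7 + 547.112ms (6/7)
5. 2188.45ms @ 24/7 + 547.112ms (6/7)
6. 2735.562ms @ 30/7 + 547.112ms (6/7)
7. 3282.675ms @ 36/7 + 547.112ms (6/7)
8. 3829.787ms @ 6 + 957.447ms (3/2)
9. 4787.234ms @ 15/2 + 2872.34ms (9/2)

note 2 onset = 6/7b = 547.112ms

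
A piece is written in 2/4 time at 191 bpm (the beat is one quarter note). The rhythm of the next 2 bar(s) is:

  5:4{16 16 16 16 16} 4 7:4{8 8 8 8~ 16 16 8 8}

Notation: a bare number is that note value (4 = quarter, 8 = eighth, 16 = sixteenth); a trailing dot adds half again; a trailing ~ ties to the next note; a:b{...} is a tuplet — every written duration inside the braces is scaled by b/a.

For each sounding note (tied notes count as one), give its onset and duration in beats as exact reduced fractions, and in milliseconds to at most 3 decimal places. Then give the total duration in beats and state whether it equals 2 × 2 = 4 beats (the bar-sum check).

1) 0.0ms=0b +62.827ms=1/5b
2) 62.827ms=1/5b +62.827ms=1/5b
3) 125.654ms=2/5b +62.827ms=1/5b
4) 188.482ms=3/5b +62.827ms=1/5b
5) 251.309ms=4/5b +62.827ms=1/5b
6) 314.136ms=1b +314.136ms=1b
7) 628.272ms=2b +89.753ms=2/7b
8) 718.025ms=16/7b +89.753ms=2/7b
9) 807.779ms=18/7b +89.753ms=2/7b
10) 897.532ms=20/7b +134.63ms=3/7b
11) 1032.162ms=23/7b +44.877ms=1/7b
12) 1077.038ms=24/7b +89.753ms=2/7b
13) 1166.791ms=26/7b +89.753ms=2/7b
Σ=4b of 4 (191bpm 2/4) — PASS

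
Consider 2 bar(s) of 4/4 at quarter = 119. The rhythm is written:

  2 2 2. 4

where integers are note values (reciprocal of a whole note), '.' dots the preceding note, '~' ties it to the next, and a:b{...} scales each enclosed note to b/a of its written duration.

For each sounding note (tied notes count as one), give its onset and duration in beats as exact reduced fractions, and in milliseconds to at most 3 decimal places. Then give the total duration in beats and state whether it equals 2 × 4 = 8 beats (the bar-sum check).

1) 0.0ms=0b +1008.403ms=2b
2) 1008.403ms=2b +1008.403ms=2b
3) 2016.807ms=4b +1512.605ms=3b
4) 3529.412ms=7b +504.202ms=1b
Σ=8b of 8 (119bpm 4/4) — PASS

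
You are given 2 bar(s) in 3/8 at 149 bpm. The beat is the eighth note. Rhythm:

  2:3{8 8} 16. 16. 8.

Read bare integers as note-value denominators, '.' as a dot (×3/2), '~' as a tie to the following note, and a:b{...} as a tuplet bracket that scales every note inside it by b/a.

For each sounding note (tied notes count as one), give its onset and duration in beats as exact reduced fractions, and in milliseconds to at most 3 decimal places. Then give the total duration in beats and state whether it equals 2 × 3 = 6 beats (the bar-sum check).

1) 0.0ms=0b +604.027ms=3/2b
2) 604.027ms=3/2b +604.027ms=3/2b
3) 1208.054ms=3b +302.013ms=3/4b
4) 1510.067ms=15/4b +302.013ms=3/4b
5) 1812.081ms=9/2b +604.027ms=3/2b
Σ=6b of 6 (149bpm 3/8) — PASS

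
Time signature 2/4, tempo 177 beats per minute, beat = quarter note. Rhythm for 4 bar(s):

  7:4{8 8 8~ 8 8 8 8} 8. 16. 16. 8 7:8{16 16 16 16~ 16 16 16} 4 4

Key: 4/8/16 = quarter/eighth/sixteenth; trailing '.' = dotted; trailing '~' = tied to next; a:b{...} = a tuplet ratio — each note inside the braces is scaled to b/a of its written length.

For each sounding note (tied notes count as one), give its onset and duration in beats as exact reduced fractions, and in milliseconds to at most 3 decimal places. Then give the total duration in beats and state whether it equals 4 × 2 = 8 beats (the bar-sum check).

1) 0.0ms=0b +96.852ms=2/7b
2) 96.852ms=2/7b +96.852ms=2/7b
3) 193.705ms=4/7b +193.705ms=4/7b
4) 387.409ms=8/7b +96.852ms=2/7b
5) 484.262ms=10/7b +96.852ms=2/7b
6) 581.114ms=12/7b +96.852ms=2/7b
7) 677.966ms=2b +254.237ms=3/4b
8) 932.203ms=11/4b +127.119ms=3/8b
9) 1059.322ms=25/8b +127.119ms=3/8b
10) 1186.441ms=7/2b +169.492ms=1/2b
11) 1355.932ms=4b +96.852ms=2/7b
12) 1452.785ms=30/7b +96.852ms=2/7b
13) 1549.637ms=32/7b +96.852ms=2/7b
14) 1646.489ms=34/7b +193.705ms=4/7b
15) 1840.194ms=38/7b +96.852ms=2/7b
16) 1937.046ms=40/7b +96.852ms=2/7b
17) 2033.898ms=6b +338.983ms=1b
18) 2372.881ms=7b +338.983ms=1b
Σ=8b of 8 (177bpm 2/4) — PASS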